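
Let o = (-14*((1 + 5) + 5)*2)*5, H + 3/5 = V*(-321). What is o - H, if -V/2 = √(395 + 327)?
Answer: -7697/5 - 12198*√2 ≈ -18790.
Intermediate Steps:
V = -38*√2 (V = -2*√(395 + 327) = -38*√2 ≈ -53.740)
H = -⅗ + 12198*√2 (H = -⅗ - 38*√2*(-321) = -⅗ + 12198*√2 ≈ 17250.)
o = -1540 (o = (-14*(6 + 5)*2)*5 = (-14*11*2)*5 = -154*2*5 = -308*5 = -1540)
o - H = -1540 - (-⅗ + 12198*√2) = -1540 + (⅗ - 12198*√2) = -7697/5 - 12198*√2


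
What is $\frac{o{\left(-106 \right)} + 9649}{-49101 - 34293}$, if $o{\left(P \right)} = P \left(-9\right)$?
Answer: $- \frac{10603}{83394} \approx -0.12714$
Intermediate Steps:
$o{\left(P \right)} = - 9 P$
$\frac{o{\left(-106 \right)} + 9649}{-49101 - 34293} = \frac{\left(-9\right) \left(-106\right) + 9649}{-49101 - 34293} = \frac{954 + 9649}{-83394} = 10603 \left(- \frac{1}{83394}\right) = - \frac{10603}{83394}$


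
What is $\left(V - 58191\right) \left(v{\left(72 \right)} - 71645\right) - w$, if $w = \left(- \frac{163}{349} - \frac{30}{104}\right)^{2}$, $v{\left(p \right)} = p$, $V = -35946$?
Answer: $\frac{2219050144450278383}{329349904} \approx 6.7377 \cdot 10^{9}$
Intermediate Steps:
$w = \frac{187991521}{329349904}$ ($w = \left(\left(-163\right) \frac{1}{349} - \frac{15}{52}\right)^{2} = \left(- \frac{163}{349} - \frac{15}{52}\right)^{2} = \left(- \frac{13711}{18148}\right)^{2} = \frac{187991521}{329349904} \approx 0.5708$)
$\left(V - 58191\right) \left(v{\left(72 \right)} - 71645\right) - w = \left(-35946 - 58191\right) \left(72 - 71645\right) - \frac{187991521}{329349904} = \left(-94137\right) \left(-71573\right) - \frac{187991521}{329349904} = 6737667501 - \frac{187991521}{329349904} = \frac{2219050144450278383}{329349904}$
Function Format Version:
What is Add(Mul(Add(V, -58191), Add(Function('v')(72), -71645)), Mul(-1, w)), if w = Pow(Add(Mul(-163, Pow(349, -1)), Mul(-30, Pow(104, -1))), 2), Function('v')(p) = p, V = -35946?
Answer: Rational(2219050144450278383, 329349904) ≈ 6.7377e+9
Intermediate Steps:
w = Rational(187991521, 329349904) (w = Pow(Add(Mul(-163, Rational(1, 349)), Mul(-30, Rational(1, 104))), 2) = Pow(Add(Rational(-163, 349), Rational(-15, 52)), 2) = Pow(Rational(-13711, 18148), 2) = Rational(187991521, 329349904) ≈ 0.57080)
Add(Mul(Add(V, -58191), Add(Function('v')(72), -71645)), Mul(-1, w)) = Add(Mul(Add(-35946, -58191), Add(72, -71645)), Mul(-1, Rational(187991521, 329349904))) = Add(Mul(-94137, -71573), Rational(-187991521, 329349904)) = Add(6737667501, Rational(-187991521, 329349904)) = Rational(2219050144450278383, 329349904)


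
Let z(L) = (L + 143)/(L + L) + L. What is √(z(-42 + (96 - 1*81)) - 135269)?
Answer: 5*I*√438366/9 ≈ 367.83*I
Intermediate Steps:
z(L) = L + (143 + L)/(2*L) (z(L) = (143 + L)/((2*L)) + L = (143 + L)*(1/(2*L)) + L = (143 + L)/(2*L) + L = L + (143 + L)/(2*L))
√(z(-42 + (96 - 1*81)) - 135269) = √((½ + (-42 + (96 - 1*81)) + 143/(2*(-42 + (96 - 1*81)))) - 135269) = √((½ + (-42 + (96 - 81)) + 143/(2*(-42 + (96 - 81)))) - 135269) = √((½ + (-42 + 15) + 143/(2*(-42 + 15))) - 135269) = √((½ - 27 + (143/2)/(-27)) - 135269) = √((½ - 27 + (143/2)*(-1/27)) - 135269) = √((½ - 27 - 143/54) - 135269) = √(-787/27 - 135269) = √(-3653050/27) = 5*I*√438366/9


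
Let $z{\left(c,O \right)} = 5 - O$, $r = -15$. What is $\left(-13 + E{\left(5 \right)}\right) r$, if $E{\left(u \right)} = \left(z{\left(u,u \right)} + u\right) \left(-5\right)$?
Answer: $570$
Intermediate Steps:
$E{\left(u \right)} = -25$ ($E{\left(u \right)} = \left(\left(5 - u\right) + u\right) \left(-5\right) = 5 \left(-5\right) = -25$)
$\left(-13 + E{\left(5 \right)}\right) r = \left(-13 - 25\right) \left(-15\right) = \left(-38\right) \left(-15\right) = 570$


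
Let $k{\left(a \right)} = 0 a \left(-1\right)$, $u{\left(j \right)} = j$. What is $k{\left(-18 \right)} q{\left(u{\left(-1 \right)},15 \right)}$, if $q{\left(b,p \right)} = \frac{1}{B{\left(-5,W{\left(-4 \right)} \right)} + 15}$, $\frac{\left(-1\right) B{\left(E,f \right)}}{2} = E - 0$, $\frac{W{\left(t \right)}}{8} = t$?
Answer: $0$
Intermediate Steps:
$W{\left(t \right)} = 8 t$
$B{\left(E,f \right)} = - 2 E$ ($B{\left(E,f \right)} = - 2 \left(E - 0\right) = - 2 \left(E + 0\right) = - 2 E$)
$q{\left(b,p \right)} = \frac{1}{25}$ ($q{\left(b,p \right)} = \frac{1}{\left(-2\right) \left(-5\right) + 15} = \frac{1}{10 + 15} = \frac{1}{25}$)
$k{\left(a \right)} = 0$ ($k{\left(a \right)} = 0 \left(-1\right) = 0$)
$k{\left(-18 \right)} q{\left(u{\left(-1 \right)},15 \right)} = 0 \cdot \frac{1}{25} = 0$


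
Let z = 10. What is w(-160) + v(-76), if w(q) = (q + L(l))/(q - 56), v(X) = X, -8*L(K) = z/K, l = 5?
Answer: -65023/864 ≈ -75.258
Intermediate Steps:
L(K) = -5/(4*K)
w(q) = (-1/4 + q)/(-56 + q) (w(q) = (q - 5/4/5)/(q - 56) = (q - 5/4*1/5)/(-56 + q) = (q - 1/4)/(-56 + q) = (-1/4 + q)/(-56 + q))
w(-160) + v(-76) = (-1/4 - 160)/(-56 - 160) - 76 = -641/4/(-216) - 76 = -1/216*(-641/4) - 76 = 641/864 - 76 = -65023/864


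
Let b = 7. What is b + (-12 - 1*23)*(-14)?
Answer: 497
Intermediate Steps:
b + (-12 - 1*23)*(-14) = 7 + (-12 - 1*23)*(-14) = 7 + (-12 - 23)*(-14) = 7 - 35*(-14) = 7 + 490 = 497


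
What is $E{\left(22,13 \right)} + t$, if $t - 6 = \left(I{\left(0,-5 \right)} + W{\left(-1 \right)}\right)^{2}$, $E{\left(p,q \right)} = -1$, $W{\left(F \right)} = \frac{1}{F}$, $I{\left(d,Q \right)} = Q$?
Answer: $41$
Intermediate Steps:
$t = 42$ ($t = 6 + \left(-5 + \frac{1}{-1}\right)^{2} = 6 + \left(-5 - 1\right)^{2} = 6 + \left(-6\right)^{2} = 6 + 36 = 42$)
$E{\left(22,13 \right)} + t = -1 + 42 = 41$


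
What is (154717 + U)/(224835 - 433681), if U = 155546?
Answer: -310263/208846 ≈ -1.4856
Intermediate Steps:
(154717 + U)/(224835 - 433681) = (154717 + 155546)/(224835 - 433681) = 310263/(-208846) = 310263*(-1/208846) = -310263/208846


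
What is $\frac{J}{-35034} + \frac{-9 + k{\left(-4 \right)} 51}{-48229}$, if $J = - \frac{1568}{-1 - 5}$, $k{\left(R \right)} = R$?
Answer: $- \frac{7712405}{2534482179} \approx -0.003043$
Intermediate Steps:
$J = \frac{784}{3}$ ($J = - \frac{1568}{-6} = \left(-1568\right) \left(- \frac{1}{6}\right) = \frac{784}{3} \approx 261.33$)
$\frac{J}{-35034} + \frac{-9 + k{\left(-4 \right)} 51}{-48229} = \frac{784}{3 \left(-35034\right)} + \frac{-9 - 204}{-48229} = \frac{784}{3} \left(- \frac{1}{35034}\right) + \left(-9 - 204\right) \left(- \frac{1}{48229}\right) = - \frac{392}{52551} - - \frac{213}{48229} = - \frac{392}{52551} + \frac{213}{48229} = - \frac{7712405}{2534482179}$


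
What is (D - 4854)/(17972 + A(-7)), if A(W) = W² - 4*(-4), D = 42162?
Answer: 37308/18037 ≈ 2.0684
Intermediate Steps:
A(W) = 16 + W² (A(W) = W² + 16 = 16 + W²)
(D - 4854)/(17972 + A(-7)) = (42162 - 4854)/(17972 + (16 + (-7)²)) = 37308/(17972 + (16 + 49)) = 37308/(17972 + 65) = 37308/18037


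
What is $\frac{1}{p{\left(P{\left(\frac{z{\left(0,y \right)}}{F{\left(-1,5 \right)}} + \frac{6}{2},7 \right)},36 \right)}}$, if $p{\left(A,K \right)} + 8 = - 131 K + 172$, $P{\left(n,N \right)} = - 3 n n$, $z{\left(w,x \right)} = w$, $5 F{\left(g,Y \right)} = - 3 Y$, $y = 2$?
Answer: $- \frac{1}{4552} \approx -0.00021968$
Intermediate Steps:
$F{\left(g,Y \right)} = - \frac{3 Y}{5}$ ($F{\left(g,Y \right)} = \frac{\left(-3\right) Y}{5} = - \frac{3 Y}{5}$)
$P{\left(n,N \right)} = - 3 n^{2}$
$p{\left(A,K \right)} = 164 - 131 K$ ($p{\left(A,K \right)} = -8 - \left(-172 + 131 K\right) = 164 - 131 K$)
$\frac{1}{p{\left(P{\left(\frac{z{\left(0,y \right)}}{F{\left(-1,5 \right)}} + \frac{6}{2},7 \right)},36 \right)}} = \frac{1}{164 - 4716} = \frac{1}{-4552} = - \frac{1}{4552}$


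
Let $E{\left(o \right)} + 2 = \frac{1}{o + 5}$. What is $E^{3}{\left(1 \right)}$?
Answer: $- \frac{1331}{216} \approx -6.162$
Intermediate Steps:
$E{\left(o \right)} = -2 + \frac{1}{5 + o}$ ($E{\left(o \right)} = -2 + \frac{1}{o + 5} = -2 + \frac{1}{5 + o}$)
$E^{3}{\left(1 \right)} = \left(\frac{-9 - 2}{5 + 1}\right)^{3} = \left(\frac{-9 - 2}{6}\right)^{3} = \left(\frac{1}{6} \left(-11\right)\right)^{3} = \left(- \frac{11}{6}\right)^{3} = - \frac{1331}{216}$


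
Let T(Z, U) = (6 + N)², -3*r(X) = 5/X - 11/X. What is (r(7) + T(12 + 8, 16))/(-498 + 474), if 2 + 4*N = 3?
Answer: -1469/896 ≈ -1.6395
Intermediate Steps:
N = ¼ (N = -½ + (¼)*3 = -½ + ¾ = ¼ ≈ 0.25000)
r(X) = 2/X (r(X) = -(5/X - 11/X)/3 = -(-2)/X = 2/X)
T(Z, U) = 625/16 (T(Z, U) = (6 + ¼)² = (25/4)² = 625/16)
(r(7) + T(12 + 8, 16))/(-498 + 474) = (2/7 + 625/16)/(-498 + 474) = (2*(⅐) + 625/16)/(-24) = (2/7 + 625/16)*(-1/24) = (4407/112)*(-1/24) = -1469/896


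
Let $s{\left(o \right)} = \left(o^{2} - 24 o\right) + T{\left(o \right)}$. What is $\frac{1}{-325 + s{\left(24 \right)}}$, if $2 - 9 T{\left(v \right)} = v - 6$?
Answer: $- \frac{9}{2941} \approx -0.0030602$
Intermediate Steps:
$T{\left(v \right)} = \frac{8}{9} - \frac{v}{9}$ ($T{\left(v \right)} = \frac{2}{9} - \frac{v - 6}{9} = \frac{2}{9} - \frac{-6 + v}{9} = \frac{2}{9} - \left(- \frac{2}{3} + \frac{v}{9}\right) = \frac{8}{9} - \frac{v}{9}$)
$s{\left(o \right)} = \frac{8}{9} + o^{2} - \frac{217 o}{9}$ ($s{\left(o \right)} = \left(o^{2} - 24 o\right) - \left(- \frac{8}{9} + \frac{o}{9}\right) = \frac{8}{9} + o^{2} - \frac{217 o}{9}$)
$\frac{1}{-325 + s{\left(24 \right)}} = \frac{1}{-325 + \left(\frac{8}{9} + 24^{2} - \frac{1736}{3}\right)} = \frac{1}{-325 + \left(\frac{8}{9} + 576 - \frac{1736}{3}\right)} = \frac{1}{-325 - \frac{16}{9}} = \frac{1}{- \frac{2941}{9}} = - \frac{9}{2941}$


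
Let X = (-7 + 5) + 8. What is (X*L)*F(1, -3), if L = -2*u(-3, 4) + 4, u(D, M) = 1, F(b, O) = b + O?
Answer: -24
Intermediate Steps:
F(b, O) = O + b
L = 2 (L = -2*1 + 4 = -2 + 4 = 2)
X = 6 (X = -2 + 8 = 6)
(X*L)*F(1, -3) = (6*2)*(-3 + 1) = 12*(-2) = -24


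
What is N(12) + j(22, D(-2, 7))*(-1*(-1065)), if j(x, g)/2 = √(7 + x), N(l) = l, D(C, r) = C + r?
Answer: 12 + 2130*√29 ≈ 11482.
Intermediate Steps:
j(x, g) = 2*√(7 + x)
N(12) + j(22, D(-2, 7))*(-1*(-1065)) = 12 + (2*√(7 + 22))*(-1*(-1065)) = 12 + (2*√29)*1065 = 12 + 2130*√29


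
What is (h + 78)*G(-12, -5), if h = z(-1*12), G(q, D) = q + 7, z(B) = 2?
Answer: -400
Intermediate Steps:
G(q, D) = 7 + q
h = 2
(h + 78)*G(-12, -5) = (2 + 78)*(7 - 12) = 80*(-5) = -400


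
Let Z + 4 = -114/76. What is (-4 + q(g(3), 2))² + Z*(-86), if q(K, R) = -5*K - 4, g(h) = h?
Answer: 1002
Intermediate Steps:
q(K, R) = -4 - 5*K
Z = -11/2 (Z = -4 - 114/76 = -4 - 114*1/76 = -4 - 3/2 = -11/2 ≈ -5.5000)
(-4 + q(g(3), 2))² + Z*(-86) = (-4 + (-4 - 5*3))² - 11/2*(-86) = (-4 + (-4 - 15))² + 473 = (-4 - 19)² + 473 = (-23)² + 473 = 529 + 473 = 1002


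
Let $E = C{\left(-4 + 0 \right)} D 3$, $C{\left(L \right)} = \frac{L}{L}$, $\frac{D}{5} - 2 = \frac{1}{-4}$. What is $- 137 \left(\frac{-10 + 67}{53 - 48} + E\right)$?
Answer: $- \frac{103161}{20} \approx -5158.0$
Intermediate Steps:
$D = \frac{35}{4}$ ($D = 10 + \frac{5}{-4} = 10 + 5 \left(- \frac{1}{4}\right) = 10 - \frac{5}{4} = \frac{35}{4} \approx 8.75$)
$C{\left(L \right)} = 1$
$E = \frac{105}{4}$ ($E = 1 \cdot \frac{35}{4} \cdot 3 = \frac{35}{4} \cdot 3 = \frac{105}{4} \approx 26.25$)
$- 137 \left(\frac{-10 + 67}{53 - 48} + E\right) = - 137 \left(\frac{-10 + 67}{53 - 48} + \frac{105}{4}\right) = - 137 \left(\frac{57}{5} + \frac{105}{4}\right) = \left(-137\right) \frac{753}{20} = - \frac{103161}{20}$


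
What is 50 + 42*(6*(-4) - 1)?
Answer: -1000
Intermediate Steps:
50 + 42*(6*(-4) - 1) = 50 + 42*(-24 - 1) = 50 + 42*(-25) = 50 - 1050 = -1000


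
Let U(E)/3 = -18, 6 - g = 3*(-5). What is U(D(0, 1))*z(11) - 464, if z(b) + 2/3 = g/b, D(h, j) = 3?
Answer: -5842/11 ≈ -531.09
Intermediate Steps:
g = 21 (g = 6 - 3*(-5) = 6 - 1*(-15) = 6 + 15 = 21)
U(E) = -54 (U(E) = 3*(-18) = -54)
z(b) = -⅔ + 21/b
U(D(0, 1))*z(11) - 464 = -54*(-⅔ + 21/11) - 464 = -54*41/33 - 464 = -738/11 - 464 = -5842/11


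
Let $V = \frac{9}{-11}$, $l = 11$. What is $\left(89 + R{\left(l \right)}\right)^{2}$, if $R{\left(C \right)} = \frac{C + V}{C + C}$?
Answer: $\frac{117180625}{14641} \approx 8003.6$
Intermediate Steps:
$V = - \frac{9}{11}$ ($V = 9 \left(- \frac{1}{11}\right) = - \frac{9}{11} \approx -0.81818$)
$R{\left(C \right)} = \frac{- \frac{9}{11} + C}{2 C}$ ($R{\left(C \right)} = \frac{C - \frac{9}{11}}{C + C} = \frac{- \frac{9}{11} + C}{2 C}$)
$\left(89 + R{\left(l \right)}\right)^{2} = \left(89 + \frac{-9 + 11 \cdot 11}{22 \cdot 11}\right)^{2} = \left(89 + \frac{1}{22} \cdot \frac{1}{11} \left(-9 + 121\right)\right)^{2} = \left(89 + \frac{1}{22} \cdot \frac{1}{11} \cdot 112\right)^{2} = \left(89 + \frac{56}{121}\right)^{2} = \left(\frac{10825}{121}\right)^{2} = \frac{117180625}{14641}$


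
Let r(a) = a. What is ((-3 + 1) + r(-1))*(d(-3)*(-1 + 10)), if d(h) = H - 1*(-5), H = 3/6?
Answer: -297/2 ≈ -148.50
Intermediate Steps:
H = ½ (H = 3*(⅙) = ½ ≈ 0.50000)
d(h) = 11/2 (d(h) = ½ - 1*(-5) = ½ + 5 = 11/2)
((-3 + 1) + r(-1))*(d(-3)*(-1 + 10)) = ((-3 + 1) - 1)*(11*(-1 + 10)/2) = (-2 - 1)*((11/2)*9) = -3*99/2 = -297/2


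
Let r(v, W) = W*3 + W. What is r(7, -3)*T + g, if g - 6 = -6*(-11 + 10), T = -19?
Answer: 240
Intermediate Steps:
r(v, W) = 4*W (r(v, W) = 3*W + W = 4*W)
g = 12 (g = 6 - 6*(-11 + 10) = 6 - 6*(-1) = 6 + 6 = 12)
r(7, -3)*T + g = (4*(-3))*(-19) + 12 = -12*(-19) + 12 = 228 + 12 = 240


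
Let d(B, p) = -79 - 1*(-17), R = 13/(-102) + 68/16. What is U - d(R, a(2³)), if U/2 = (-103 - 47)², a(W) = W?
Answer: 45062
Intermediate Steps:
R = 841/204 (R = 13*(-1/102) + 68*(1/16) = -13/102 + 17/4 = 841/204 ≈ 4.1226)
d(B, p) = -62 (d(B, p) = -79 + 17 = -62)
U = 45000 (U = 2*(-103 - 47)² = 2*(-150)² = 2*22500 = 45000)
U - d(R, a(2³)) = 45000 - 1*(-62) = 45000 + 62 = 45062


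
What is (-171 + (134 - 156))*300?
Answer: -57900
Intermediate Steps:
(-171 + (134 - 156))*300 = (-171 - 22)*300 = -193*300 = -57900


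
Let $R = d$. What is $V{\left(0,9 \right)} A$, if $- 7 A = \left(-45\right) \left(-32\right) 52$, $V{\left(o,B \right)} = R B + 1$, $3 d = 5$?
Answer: $- \frac{1198080}{7} \approx -1.7115 \cdot 10^{5}$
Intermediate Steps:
$d = \frac{5}{3}$ ($d = \frac{1}{3} \cdot 5 = \frac{5}{3} \approx 1.6667$)
$R = \frac{5}{3} \approx 1.6667$
$V{\left(o,B \right)} = 1 + \frac{5 B}{3}$ ($V{\left(o,B \right)} = \frac{5 B}{3} + 1 = 1 + \frac{5 B}{3}$)
$A = - \frac{74880}{7}$ ($A = - \frac{\left(-45\right) \left(-32\right) 52}{7} = - \frac{1440 \cdot 52}{7} = \left(- \frac{1}{7}\right) 74880 = - \frac{74880}{7} \approx -10697.0$)
$V{\left(0,9 \right)} A = \left(1 + \frac{5}{3} \cdot 9\right) \left(- \frac{74880}{7}\right) = \left(1 + 15\right) \left(- \frac{74880}{7}\right) = 16 \left(- \frac{74880}{7}\right) = - \frac{1198080}{7}$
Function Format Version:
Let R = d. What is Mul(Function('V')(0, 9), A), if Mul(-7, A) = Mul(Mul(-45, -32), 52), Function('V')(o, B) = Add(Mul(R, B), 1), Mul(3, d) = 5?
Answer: Rational(-1198080, 7) ≈ -1.7115e+5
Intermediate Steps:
d = Rational(5, 3) (d = Mul(Rational(1, 3), 5) = Rational(5, 3) ≈ 1.6667)
R = Rational(5, 3) ≈ 1.6667
Function('V')(o, B) = Add(1, Mul(Rational(5, 3), B)) (Function('V')(o, B) = Add(Mul(Rational(5, 3), B), 1) = Add(1, Mul(Rational(5, 3), B)))
A = Rational(-74880, 7) (A = Mul(Rational(-1, 7), Mul(Mul(-45, -32), 52)) = Mul(Rational(-1, 7), Mul(1440, 52)) = Mul(Rational(-1, 7), 74880) = Rational(-74880, 7) ≈ -10697.)
Mul(Function('V')(0, 9), A) = Mul(Add(1, Mul(Rational(5, 3), 9)), Rational(-74880, 7)) = Mul(Add(1, 15), Rational(-74880, 7)) = Mul(16, Rational(-74880, 7)) = Rational(-1198080, 7)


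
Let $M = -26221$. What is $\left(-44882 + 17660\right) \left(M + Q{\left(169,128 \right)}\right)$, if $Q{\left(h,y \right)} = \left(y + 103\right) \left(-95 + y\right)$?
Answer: $506274756$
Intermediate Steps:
$Q{\left(h,y \right)} = \left(-95 + y\right) \left(103 + y\right)$ ($Q{\left(h,y \right)} = \left(103 + y\right) \left(-95 + y\right) = \left(-95 + y\right) \left(103 + y\right)$)
$\left(-44882 + 17660\right) \left(M + Q{\left(169,128 \right)}\right) = \left(-44882 + 17660\right) \left(-26221 + \left(-9785 + 128^{2} + 8 \cdot 128\right)\right) = - 27222 \left(-26221 + \left(-9785 + 16384 + 1024\right)\right) = - 27222 \left(-26221 + 7623\right) = \left(-27222\right) \left(-18598\right) = 506274756$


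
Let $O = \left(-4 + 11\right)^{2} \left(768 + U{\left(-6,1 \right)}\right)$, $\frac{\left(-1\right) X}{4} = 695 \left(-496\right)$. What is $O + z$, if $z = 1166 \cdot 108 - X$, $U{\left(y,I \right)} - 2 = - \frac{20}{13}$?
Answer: $- \frac{15798866}{13} \approx -1.2153 \cdot 10^{6}$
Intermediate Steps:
$X = 1378880$ ($X = - 4 \cdot 695 \left(-496\right) = \left(-4\right) \left(-344720\right) = 1378880$)
$U{\left(y,I \right)} = \frac{6}{13}$ ($U{\left(y,I \right)} = 2 - \frac{20}{13} = \frac{6}{13}$)
$O = \frac{489510}{13}$ ($O = \left(-4 + 11\right)^{2} \left(768 + \frac{6}{13}\right) = 7^{2} \cdot \frac{9990}{13} = 49 \cdot \frac{9990}{13} = \frac{489510}{13} \approx 37655.0$)
$z = -1252952$ ($z = 1166 \cdot 108 - 1378880 = 125928 - 1378880 = -1252952$)
$O + z = \frac{489510}{13} - 1252952 = - \frac{15798866}{13}$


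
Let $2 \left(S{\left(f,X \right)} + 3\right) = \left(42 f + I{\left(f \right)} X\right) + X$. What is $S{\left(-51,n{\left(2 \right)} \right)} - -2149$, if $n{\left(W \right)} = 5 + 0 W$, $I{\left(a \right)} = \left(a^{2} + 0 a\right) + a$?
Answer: $\frac{14905}{2} \approx 7452.5$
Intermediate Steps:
$I{\left(a \right)} = a + a^{2}$ ($I{\left(a \right)} = \left(a^{2} + 0\right) + a = a^{2} + a = a + a^{2}$)
$n{\left(W \right)} = 5$ ($n{\left(W \right)} = 5 + 0 = 5$)
$S{\left(f,X \right)} = -3 + \frac{X}{2} + 21 f + \frac{X f \left(1 + f\right)}{2}$ ($S{\left(f,X \right)} = -3 + \frac{\left(42 f + f \left(1 + f\right) X\right) + X}{2} = -3 + \frac{\left(42 f + X f \left(1 + f\right)\right) + X}{2} = -3 + \frac{X + 42 f + X f \left(1 + f\right)}{2} = -3 + \left(\frac{X}{2} + 21 f + \frac{X f \left(1 + f\right)}{2}\right) = -3 + \frac{X}{2} + 21 f + \frac{X f \left(1 + f\right)}{2}$)
$S{\left(-51,n{\left(2 \right)} \right)} - -2149 = \left(-3 + \frac{1}{2} \cdot 5 + 21 \left(-51\right) + \frac{1}{2} \cdot 5 \left(-51\right) \left(1 - 51\right)\right) - -2149 = \left(-3 + \frac{5}{2} - 1071 + \frac{1}{2} \cdot 5 \left(-51\right) \left(-50\right)\right) + 2149 = \left(-3 + \frac{5}{2} - 1071 + 6375\right) + 2149 = \frac{10607}{2} + 2149 = \frac{14905}{2}$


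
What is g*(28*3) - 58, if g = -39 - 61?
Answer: -8458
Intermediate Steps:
g = -100
g*(28*3) - 58 = -2800*3 - 58 = -100*84 - 58 = -8400 - 58 = -8458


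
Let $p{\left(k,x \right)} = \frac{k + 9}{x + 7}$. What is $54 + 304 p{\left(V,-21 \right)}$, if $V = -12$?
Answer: $\frac{834}{7} \approx 119.14$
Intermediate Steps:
$p{\left(k,x \right)} = \frac{9 + k}{7 + x}$
$54 + 304 p{\left(V,-21 \right)} = 54 + 304 \frac{9 - 12}{7 - 21} = 54 + 304 \frac{1}{-14} \left(-3\right) = 54 + 304 \left(\left(- \frac{1}{14}\right) \left(-3\right)\right) = 54 + 304 \cdot \frac{3}{14} = 54 + \frac{456}{7} = \frac{834}{7}$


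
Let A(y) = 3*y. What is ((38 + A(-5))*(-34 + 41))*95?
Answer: 15295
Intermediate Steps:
((38 + A(-5))*(-34 + 41))*95 = ((38 + 3*(-5))*(-34 + 41))*95 = ((38 - 15)*7)*95 = (23*7)*95 = 161*95 = 15295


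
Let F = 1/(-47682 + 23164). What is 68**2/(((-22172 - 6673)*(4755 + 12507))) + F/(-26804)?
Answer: -1519152290069/163612435639784040 ≈ -9.2851e-6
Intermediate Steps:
F = -1/24518 (F = 1/(-24518) = -1/24518 ≈ -4.0786e-5)
68**2/(((-22172 - 6673)*(4755 + 12507))) + F/(-26804) = 68**2/(((-22172 - 6673)*(4755 + 12507))) - 1/24518/(-26804) = 4624/((-28845*17262)) - 1/24518*(-1/26804) = 4624/(-497922390) + 1/657180472 = 4624*(-1/497922390) + 1/657180472 = -2312/248961195 + 1/657180472 = -1519152290069/163612435639784040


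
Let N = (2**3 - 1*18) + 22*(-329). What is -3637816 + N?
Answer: -3645064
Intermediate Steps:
N = -7248 (N = (8 - 18) - 7238 = -10 - 7238 = -7248)
-3637816 + N = -3637816 - 7248 = -3645064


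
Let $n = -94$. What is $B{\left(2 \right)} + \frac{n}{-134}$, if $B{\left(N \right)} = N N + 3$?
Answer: $\frac{516}{67} \approx 7.7015$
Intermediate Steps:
$B{\left(N \right)} = 3 + N^{2}$ ($B{\left(N \right)} = N^{2} + 3 = 3 + N^{2}$)
$B{\left(2 \right)} + \frac{n}{-134} = \left(3 + 2^{2}\right) - \frac{94}{-134} = \left(3 + 4\right) - - \frac{47}{67} = 7 + \frac{47}{67} = \frac{516}{67}$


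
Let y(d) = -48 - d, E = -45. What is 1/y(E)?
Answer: -⅓ ≈ -0.33333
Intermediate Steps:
1/y(E) = 1/(-48 - 1*(-45)) = 1/(-48 + 45) = 1/(-3) = -⅓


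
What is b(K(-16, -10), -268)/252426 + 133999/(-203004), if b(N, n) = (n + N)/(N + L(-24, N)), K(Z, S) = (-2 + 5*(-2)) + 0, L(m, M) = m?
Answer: -16911626327/25621743852 ≈ -0.66005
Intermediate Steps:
K(Z, S) = -12 (K(Z, S) = (-2 - 10) + 0 = -12 + 0 = -12)
b(N, n) = (N + n)/(-24 + N) (b(N, n) = (n + N)/(N - 24) = (N + n)/(-24 + N))
b(K(-16, -10), -268)/252426 + 133999/(-203004) = ((-12 - 268)/(-24 - 12))/252426 + 133999/(-203004) = (-280/(-36))*(1/252426) + 133999*(-1/203004) = -1/36*(-280)*(1/252426) - 133999/203004 = (70/9)*(1/252426) - 133999/203004 = 35/1135917 - 133999/203004 = -16911626327/25621743852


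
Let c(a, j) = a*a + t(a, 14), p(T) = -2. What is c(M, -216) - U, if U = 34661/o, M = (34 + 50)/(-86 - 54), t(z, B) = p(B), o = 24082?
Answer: -1853887/602050 ≈ -3.0793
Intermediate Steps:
t(z, B) = -2
M = -⅗ (M = 84/(-140) = 84*(-1/140) = -⅗ ≈ -0.60000)
c(a, j) = -2 + a² (c(a, j) = a*a - 2 = a² - 2 = -2 + a²)
U = 34661/24082 ≈ 1.4393
c(M, -216) - U = (-2 + (-⅗)²) - 1*34661/24082 = (-2 + 9/25) - 34661/24082 = -41/25 - 34661/24082 = -1853887/602050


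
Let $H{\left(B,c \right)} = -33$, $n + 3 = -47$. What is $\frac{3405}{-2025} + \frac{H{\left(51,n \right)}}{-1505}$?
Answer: $- \frac{67436}{40635} \approx -1.6596$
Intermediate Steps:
$n = -50$ ($n = -3 - 47 = -50$)
$\frac{3405}{-2025} + \frac{H{\left(51,n \right)}}{-1505} = \frac{3405}{-2025} - \frac{33}{-1505} = 3405 \left(- \frac{1}{2025}\right) - - \frac{33}{1505} = - \frac{227}{135} + \frac{33}{1505} = - \frac{67436}{40635}$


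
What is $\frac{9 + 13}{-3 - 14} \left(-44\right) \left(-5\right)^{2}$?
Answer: $\frac{24200}{17} \approx 1423.5$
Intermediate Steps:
$\frac{9 + 13}{-3 - 14} \left(-44\right) \left(-5\right)^{2} = \frac{22}{-17} \left(-44\right) 25 = 22 \left(- \frac{1}{17}\right) \left(-44\right) 25 = \left(- \frac{22}{17}\right) \left(-44\right) 25 = \frac{968}{17} \cdot 25 = \frac{24200}{17}$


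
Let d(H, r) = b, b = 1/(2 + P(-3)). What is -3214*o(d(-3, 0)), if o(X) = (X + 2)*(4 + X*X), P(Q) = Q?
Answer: -16070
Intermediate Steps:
b = -1 (b = 1/(2 - 3) = 1/(-1) = -1)
d(H, r) = -1
o(X) = (2 + X)*(4 + X²)
-3214*o(d(-3, 0)) = -3214*(8 + (-1)³ + 2*(-1)² + 4*(-1)) = -3214*(8 - 1 + 2*1 - 4) = -3214*(8 - 1 + 2 - 4) = -3214*5 = -16070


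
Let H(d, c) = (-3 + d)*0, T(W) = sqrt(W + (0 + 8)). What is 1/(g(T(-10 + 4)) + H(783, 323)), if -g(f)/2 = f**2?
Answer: -1/4 ≈ -0.25000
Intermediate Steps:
T(W) = sqrt(8 + W) (T(W) = sqrt(W + 8) = sqrt(8 + W))
g(f) = -2*f**2
H(d, c) = 0
1/(g(T(-10 + 4)) + H(783, 323)) = 1/(-2*(sqrt(8 + (-10 + 4)))**2 + 0) = 1/(-2*(sqrt(8 - 6))**2 + 0) = 1/(-2*(sqrt(2))**2 + 0) = 1/(-2*2 + 0) = 1/(-4 + 0) = 1/(-4) = -1/4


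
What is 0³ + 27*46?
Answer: 1242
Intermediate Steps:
0³ + 27*46 = 0 + 1242 = 1242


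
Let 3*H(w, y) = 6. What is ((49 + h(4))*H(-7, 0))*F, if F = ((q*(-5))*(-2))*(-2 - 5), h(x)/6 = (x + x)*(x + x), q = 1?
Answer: -60620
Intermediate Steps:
H(w, y) = 2 (H(w, y) = (⅓)*6 = 2)
h(x) = 24*x² (h(x) = 6*((x + x)*(x + x)) = 6*((2*x)*(2*x)) = 6*(4*x²) = 24*x²)
F = -70 (F = ((1*(-5))*(-2))*(-2 - 5) = -5*(-2)*(-7) = 10*(-7) = -70)
((49 + h(4))*H(-7, 0))*F = ((49 + 24*4²)*2)*(-70) = ((49 + 24*16)*2)*(-70) = ((49 + 384)*2)*(-70) = (433*2)*(-70) = 866*(-70) = -60620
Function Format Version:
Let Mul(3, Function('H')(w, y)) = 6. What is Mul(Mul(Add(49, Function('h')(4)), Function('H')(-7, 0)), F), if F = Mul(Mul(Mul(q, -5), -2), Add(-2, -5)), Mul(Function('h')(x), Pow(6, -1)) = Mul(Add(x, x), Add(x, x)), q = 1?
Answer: -60620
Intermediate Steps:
Function('H')(w, y) = 2 (Function('H')(w, y) = Mul(Rational(1, 3), 6) = 2)
Function('h')(x) = Mul(24, Pow(x, 2)) (Function('h')(x) = Mul(6, Mul(Add(x, x), Add(x, x))) = Mul(6, Mul(Mul(2, x), Mul(2, x))) = Mul(6, Mul(4, Pow(x, 2))) = Mul(24, Pow(x, 2)))
F = -70 (F = Mul(Mul(Mul(1, -5), -2), Add(-2, -5)) = Mul(Mul(-5, -2), -7) = Mul(10, -7) = -70)
Mul(Mul(Add(49, Function('h')(4)), Function('H')(-7, 0)), F) = Mul(Mul(Add(49, Mul(24, Pow(4, 2))), 2), -70) = Mul(Mul(Add(49, Mul(24, 16)), 2), -70) = Mul(Mul(Add(49, 384), 2), -70) = Mul(Mul(433, 2), -70) = Mul(866, -70) = -60620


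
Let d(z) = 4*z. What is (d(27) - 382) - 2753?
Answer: -3027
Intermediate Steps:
(d(27) - 382) - 2753 = (4*27 - 382) - 2753 = (108 - 382) - 2753 = -274 - 2753 = -3027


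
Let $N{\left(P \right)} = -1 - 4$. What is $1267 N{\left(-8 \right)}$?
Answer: $-6335$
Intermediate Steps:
$N{\left(P \right)} = -5$ ($N{\left(P \right)} = -1 - 4 = -5$)
$1267 N{\left(-8 \right)} = 1267 \left(-5\right) = -6335$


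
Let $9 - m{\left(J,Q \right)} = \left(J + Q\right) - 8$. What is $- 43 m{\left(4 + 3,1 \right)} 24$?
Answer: $-9288$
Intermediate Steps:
$m{\left(J,Q \right)} = 17 - J - Q$ ($m{\left(J,Q \right)} = 9 - \left(\left(J + Q\right) - 8\right) = 9 - \left(-8 + J + Q\right) = 17 - J - Q$)
$- 43 m{\left(4 + 3,1 \right)} 24 = - 43 \left(17 - \left(4 + 3\right) - 1\right) 24 = - 43 \left(17 - 7 - 1\right) 24 = - 43 \cdot 9 \cdot 24 = \left(-43\right) 216 = -9288$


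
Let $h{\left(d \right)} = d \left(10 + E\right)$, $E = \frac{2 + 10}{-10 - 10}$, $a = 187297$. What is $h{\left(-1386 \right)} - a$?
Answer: $- \frac{1001627}{5} \approx -2.0033 \cdot 10^{5}$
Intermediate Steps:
$E = - \frac{3}{5}$ ($E = \frac{12}{-20} = 12 \left(- \frac{1}{20}\right) = - \frac{3}{5} \approx -0.6$)
$h{\left(d \right)} = \frac{47 d}{5}$ ($h{\left(d \right)} = d \left(10 - \frac{3}{5}\right) = d \frac{47}{5} = \frac{47 d}{5}$)
$h{\left(-1386 \right)} - a = \frac{47}{5} \left(-1386\right) - 187297 = - \frac{65142}{5} - 187297 = - \frac{1001627}{5}$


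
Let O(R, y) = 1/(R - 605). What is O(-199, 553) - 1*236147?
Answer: -189862189/804 ≈ -2.3615e+5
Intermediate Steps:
O(R, y) = 1/(-605 + R)
O(-199, 553) - 1*236147 = 1/(-605 - 199) - 1*236147 = 1/(-804) - 236147 = -1/804 - 236147 = -189862189/804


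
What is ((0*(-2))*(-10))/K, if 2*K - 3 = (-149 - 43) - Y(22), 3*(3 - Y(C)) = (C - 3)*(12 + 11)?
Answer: 0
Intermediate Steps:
Y(C) = 26 - 23*C/3 (Y(C) = 3 - (C - 3)*(12 + 11)/3 = 3 - (-3 + C)*23/3 = 3 - (-69 + 23*C)/3 = 3 + (23 - 23*C/3) = 26 - 23*C/3)
K = -139/6 (K = 3/2 + ((-149 - 43) - (26 - 23/3*22))/2 = 3/2 + (-192 - (26 - 506/3))/2 = 3/2 + (-192 - 1*(-428/3))/2 = 3/2 + (-192 + 428/3)/2 = 3/2 + (1/2)*(-148/3) = 3/2 - 74/3 = -139/6 ≈ -23.167)
((0*(-2))*(-10))/K = ((0*(-2))*(-10))/(-139/6) = (0*(-10))*(-6/139) = 0*(-6/139) = 0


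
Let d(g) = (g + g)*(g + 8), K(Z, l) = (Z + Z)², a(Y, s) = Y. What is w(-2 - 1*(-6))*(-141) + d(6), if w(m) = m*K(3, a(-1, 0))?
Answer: -20136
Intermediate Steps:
K(Z, l) = 4*Z² (K(Z, l) = (2*Z)² = 4*Z²)
w(m) = 36*m (w(m) = m*(4*3²) = m*(4*9) = m*36 = 36*m)
d(g) = 2*g*(8 + g) (d(g) = (2*g)*(8 + g) = 2*g*(8 + g))
w(-2 - 1*(-6))*(-141) + d(6) = (36*(-2 - 1*(-6)))*(-141) + 2*6*(8 + 6) = (36*(-2 + 6))*(-141) + 2*6*14 = (36*4)*(-141) + 168 = 144*(-141) + 168 = -20304 + 168 = -20136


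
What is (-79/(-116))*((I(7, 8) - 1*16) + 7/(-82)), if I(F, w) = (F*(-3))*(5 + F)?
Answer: -1736657/9512 ≈ -182.58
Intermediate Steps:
I(F, w) = -3*F*(5 + F) (I(F, w) = (-3*F)*(5 + F) = -3*F*(5 + F))
(-79/(-116))*((I(7, 8) - 1*16) + 7/(-82)) = (-79/(-116))*((-3*7*(5 + 7) - 1*16) + 7/(-82)) = (-79*(-1/116))*((-3*7*12 - 16) + 7*(-1/82)) = 79*((-252 - 16) - 7/82)/116 = 79*(-268 - 7/82)/116 = (79/116)*(-21983/82) = -1736657/9512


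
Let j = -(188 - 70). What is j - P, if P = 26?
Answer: -144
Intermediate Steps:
j = -118 (j = -1*118 = -118)
j - P = -118 - 1*26 = -118 - 26 = -144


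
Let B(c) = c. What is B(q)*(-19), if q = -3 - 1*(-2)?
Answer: 19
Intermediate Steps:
q = -1 (q = -3 + 2 = -1)
B(q)*(-19) = -1*(-19) = 19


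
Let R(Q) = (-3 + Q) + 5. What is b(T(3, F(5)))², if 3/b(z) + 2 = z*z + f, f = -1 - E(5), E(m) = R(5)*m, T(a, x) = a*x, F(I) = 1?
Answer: 9/841 ≈ 0.010702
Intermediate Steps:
R(Q) = 2 + Q
E(m) = 7*m (E(m) = (2 + 5)*m = 7*m)
f = -36 (f = -1 - 7*5 = -1 - 1*35 = -1 - 35 = -36)
b(z) = 3/(-38 + z²) (b(z) = 3/(-2 + (z*z - 36)) = 3/(-2 + (z² - 36)) = 3/(-2 + (-36 + z²)) = 3/(-38 + z²))
b(T(3, F(5)))² = (3/(-38 + (3*1)²))² = (3/(-38 + 3²))² = (3/(-38 + 9))² = (3/(-29))² = (3*(-1/29))² = (-3/29)² = 9/841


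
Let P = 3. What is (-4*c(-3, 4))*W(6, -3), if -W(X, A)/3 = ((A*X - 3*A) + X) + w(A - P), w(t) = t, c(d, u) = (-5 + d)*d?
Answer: -2592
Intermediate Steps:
c(d, u) = d*(-5 + d)
W(X, A) = 9 - 3*X + 6*A - 3*A*X (W(X, A) = -3*(((A*X - 3*A) + X) + (A - 1*3)) = -3*(((-3*A + A*X) + X) + (A - 3)) = -3*((X - 3*A + A*X) + (-3 + A)) = -3*(-3 + X - 2*A + A*X) = 9 - 3*X + 6*A - 3*A*X)
(-4*c(-3, 4))*W(6, -3) = (-(-12)*(-5 - 3))*(9 - 3*6 + 6*(-3) - 3*(-3)*6) = (-(-12)*(-8))*(9 - 18 - 18 + 54) = -4*24*27 = -96*27 = -2592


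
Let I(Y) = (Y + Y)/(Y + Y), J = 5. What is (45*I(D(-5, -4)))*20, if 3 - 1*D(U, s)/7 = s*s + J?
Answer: 900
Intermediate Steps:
D(U, s) = -14 - 7*s**2 (D(U, s) = 21 - 7*(s*s + 5) = 21 - 7*(s**2 + 5) = 21 - 7*(5 + s**2) = 21 + (-35 - 7*s**2) = -14 - 7*s**2)
I(Y) = 1 (I(Y) = (2*Y)/((2*Y)) = (2*Y)*(1/(2*Y)) = 1)
(45*I(D(-5, -4)))*20 = (45*1)*20 = 45*20 = 900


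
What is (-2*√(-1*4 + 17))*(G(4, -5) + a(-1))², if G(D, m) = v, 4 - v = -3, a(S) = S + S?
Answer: -50*√13 ≈ -180.28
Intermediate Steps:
a(S) = 2*S
v = 7 (v = 4 - 1*(-3) = 4 + 3 = 7)
G(D, m) = 7
(-2*√(-1*4 + 17))*(G(4, -5) + a(-1))² = (-2*√(-1*4 + 17))*(7 + 2*(-1))² = (-2*√(-4 + 17))*(7 - 2)² = -2*√13*5² = -2*√13*25 = -50*√13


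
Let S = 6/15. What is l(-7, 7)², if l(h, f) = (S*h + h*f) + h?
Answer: 86436/25 ≈ 3457.4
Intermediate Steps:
S = ⅖ (S = 6*(1/15) = ⅖ ≈ 0.40000)
l(h, f) = 7*h/5 + f*h (l(h, f) = (2*h/5 + h*f) + h = (2*h/5 + f*h) + h = 7*h/5 + f*h)
l(-7, 7)² = ((⅕)*(-7)*(7 + 5*7))² = ((⅕)*(-7)*(7 + 35))² = ((⅕)*(-7)*42)² = (-294/5)² = 86436/25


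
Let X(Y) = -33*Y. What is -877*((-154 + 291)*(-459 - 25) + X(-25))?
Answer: 57428591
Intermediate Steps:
-877*((-154 + 291)*(-459 - 25) + X(-25)) = -877*((-154 + 291)*(-459 - 25) - 33*(-25)) = -877*(137*(-484) + 825) = -877*(-66308 + 825) = -877*(-65483) = 57428591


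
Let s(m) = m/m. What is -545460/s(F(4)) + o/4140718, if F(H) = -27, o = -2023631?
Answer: -2258598063911/4140718 ≈ -5.4546e+5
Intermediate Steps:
s(m) = 1
-545460/s(F(4)) + o/4140718 = -545460/1 - 2023631/4140718 = -545460*1 - 2023631*1/4140718 = -545460 - 2023631/4140718 = -2258598063911/4140718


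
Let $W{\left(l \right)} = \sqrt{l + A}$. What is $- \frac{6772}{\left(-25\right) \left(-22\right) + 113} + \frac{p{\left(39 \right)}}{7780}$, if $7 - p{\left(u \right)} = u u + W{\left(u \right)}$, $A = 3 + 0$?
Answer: $- \frac{26844971}{2579070} - \frac{\sqrt{42}}{7780} \approx -10.41$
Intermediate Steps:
$A = 3$
$W{\left(l \right)} = \sqrt{3 + l}$ ($W{\left(l \right)} = \sqrt{l + 3} = \sqrt{3 + l}$)
$p{\left(u \right)} = 7 - u^{2} - \sqrt{3 + u}$ ($p{\left(u \right)} = 7 - \left(u u + \sqrt{3 + u}\right) = 7 - \left(u^{2} + \sqrt{3 + u}\right) = 7 - u^{2} - \sqrt{3 + u}$)
$- \frac{6772}{\left(-25\right) \left(-22\right) + 113} + \frac{p{\left(39 \right)}}{7780} = - \frac{6772}{\left(-25\right) \left(-22\right) + 113} + \frac{7 - 39^{2} - \sqrt{3 + 39}}{7780} = - \frac{6772}{550 + 113} + \left(7 - 1521 - \sqrt{42}\right) \frac{1}{7780} = - \frac{6772}{663} + \left(7 - 1521 - \sqrt{42}\right) \frac{1}{7780} = \left(-6772\right) \frac{1}{663} + \left(-1514 - \sqrt{42}\right) \frac{1}{7780} = - \frac{6772}{663} - \left(\frac{757}{3890} + \frac{\sqrt{42}}{7780}\right) = - \frac{26844971}{2579070} - \frac{\sqrt{42}}{7780}$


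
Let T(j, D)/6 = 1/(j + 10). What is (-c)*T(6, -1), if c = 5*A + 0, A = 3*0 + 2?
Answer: -15/4 ≈ -3.7500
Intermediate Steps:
A = 2 (A = 0 + 2 = 2)
c = 10 (c = 5*2 + 0 = 10 + 0 = 10)
T(j, D) = 6/(10 + j) (T(j, D) = 6/(j + 10) = 6/(10 + j))
(-c)*T(6, -1) = (-1*10)*(6/(10 + 6)) = -60/16 = -10*3/8 = -15/4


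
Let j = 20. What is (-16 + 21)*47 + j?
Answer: 255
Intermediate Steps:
(-16 + 21)*47 + j = (-16 + 21)*47 + 20 = 5*47 + 20 = 235 + 20 = 255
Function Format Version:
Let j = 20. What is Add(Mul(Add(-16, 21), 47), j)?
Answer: 255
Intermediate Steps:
Add(Mul(Add(-16, 21), 47), j) = Add(Mul(Add(-16, 21), 47), 20) = Add(Mul(5, 47), 20) = Add(235, 20) = 255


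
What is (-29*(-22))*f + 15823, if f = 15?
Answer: 25393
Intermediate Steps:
(-29*(-22))*f + 15823 = -29*(-22)*15 + 15823 = 638*15 + 15823 = 9570 + 15823 = 25393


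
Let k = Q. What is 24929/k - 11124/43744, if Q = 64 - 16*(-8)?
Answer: 34011199/262464 ≈ 129.58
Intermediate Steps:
Q = 192 (Q = 64 + 128 = 192)
k = 192
24929/k - 11124/43744 = 24929/192 - 11124/43744 = 24929*(1/192) - 11124*1/43744 = 24929/192 - 2781/10936 = 34011199/262464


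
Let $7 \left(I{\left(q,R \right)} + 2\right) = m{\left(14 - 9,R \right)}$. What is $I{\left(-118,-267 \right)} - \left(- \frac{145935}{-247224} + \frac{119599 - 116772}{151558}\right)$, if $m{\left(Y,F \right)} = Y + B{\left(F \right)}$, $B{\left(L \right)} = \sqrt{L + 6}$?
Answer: $- \frac{7529312239}{3973960984} + \frac{3 i \sqrt{29}}{7} \approx -1.8947 + 2.3079 i$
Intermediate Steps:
$B{\left(L \right)} = \sqrt{6 + L}$
$m{\left(Y,F \right)} = Y + \sqrt{6 + F}$
$I{\left(q,R \right)} = - \frac{9}{7} + \frac{\sqrt{6 + R}}{7}$ ($I{\left(q,R \right)} = -2 + \frac{\left(14 - 9\right) + \sqrt{6 + R}}{7} = -2 + \frac{5 + \sqrt{6 + R}}{7} = -2 + \left(\frac{5}{7} + \frac{\sqrt{6 + R}}{7}\right) = - \frac{9}{7} + \frac{\sqrt{6 + R}}{7}$)
$I{\left(-118,-267 \right)} - \left(- \frac{145935}{-247224} + \frac{119599 - 116772}{151558}\right) = \left(- \frac{9}{7} + \frac{\sqrt{6 - 267}}{7}\right) - \left(- \frac{145935}{-247224} + \frac{119599 - 116772}{151558}\right) = \left(- \frac{9}{7} + \frac{\sqrt{-261}}{7}\right) - \left(\left(-145935\right) \left(- \frac{1}{247224}\right) + 2827 \cdot \frac{1}{151558}\right) = \left(- \frac{9}{7} + \frac{3 i \sqrt{29}}{7}\right) - \left(\frac{48645}{82408} + \frac{257}{13778}\right) = \left(- \frac{9}{7} + \frac{3 i \sqrt{29}}{7}\right) - \frac{345704833}{567708712} = - \frac{7529312239}{3973960984} + \frac{3 i \sqrt{29}}{7}$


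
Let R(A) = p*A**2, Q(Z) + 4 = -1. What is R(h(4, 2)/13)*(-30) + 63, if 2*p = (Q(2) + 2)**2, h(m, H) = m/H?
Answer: 10107/169 ≈ 59.805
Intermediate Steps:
Q(Z) = -5 (Q(Z) = -4 - 1 = -5)
p = 9/2 (p = (-5 + 2)**2/2 = (1/2)*(-3)**2 = (1/2)*9 = 9/2 ≈ 4.5000)
R(A) = 9*A**2/2
R(h(4, 2)/13)*(-30) + 63 = (9*((4/2)/13)**2/2)*(-30) + 63 = (9*((4*(1/2))*(1/13))**2/2)*(-30) + 63 = (9*(2*(1/13))**2/2)*(-30) + 63 = (9*(2/13)**2/2)*(-30) + 63 = ((9/2)*(4/169))*(-30) + 63 = (18/169)*(-30) + 63 = -540/169 + 63 = 10107/169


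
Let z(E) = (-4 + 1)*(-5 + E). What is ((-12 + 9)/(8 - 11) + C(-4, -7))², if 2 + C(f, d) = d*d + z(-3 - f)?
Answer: 3600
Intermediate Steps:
z(E) = 15 - 3*E (z(E) = -3*(-5 + E) = 15 - 3*E)
C(f, d) = 22 + d² + 3*f (C(f, d) = -2 + (d*d + (15 - 3*(-3 - f))) = -2 + (d² + (15 + (9 + 3*f))) = -2 + (d² + (24 + 3*f)) = -2 + (24 + d² + 3*f) = 22 + d² + 3*f)
((-12 + 9)/(8 - 11) + C(-4, -7))² = ((-12 + 9)/(8 - 11) + (22 + (-7)² + 3*(-4)))² = (-3/(-3) + (22 + 49 - 12))² = (-3*(-⅓) + 59)² = (1 + 59)² = 60² = 3600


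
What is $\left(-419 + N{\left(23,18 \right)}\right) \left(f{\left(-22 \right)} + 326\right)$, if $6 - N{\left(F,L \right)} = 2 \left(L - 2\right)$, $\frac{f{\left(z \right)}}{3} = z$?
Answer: $-115700$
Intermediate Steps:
$f{\left(z \right)} = 3 z$
$N{\left(F,L \right)} = 10 - 2 L$ ($N{\left(F,L \right)} = 6 - 2 \left(L - 2\right) = 6 - 2 \left(-2 + L\right) = 6 - \left(-4 + 2 L\right) = 10 - 2 L$)
$\left(-419 + N{\left(23,18 \right)}\right) \left(f{\left(-22 \right)} + 326\right) = \left(-419 + \left(10 - 36\right)\right) \left(3 \left(-22\right) + 326\right) = \left(-419 + \left(10 - 36\right)\right) \left(-66 + 326\right) = \left(-419 - 26\right) 260 = \left(-445\right) 260 = -115700$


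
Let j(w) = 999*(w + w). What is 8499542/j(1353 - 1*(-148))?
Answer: 4249771/1499499 ≈ 2.8341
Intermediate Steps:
j(w) = 1998*w (j(w) = 999*(2*w) = 1998*w)
8499542/j(1353 - 1*(-148)) = 8499542/((1998*(1353 - 1*(-148)))) = 8499542/((1998*(1353 + 148))) = 8499542/((1998*1501)) = 8499542/2998998 = 8499542*(1/2998998) = 4249771/1499499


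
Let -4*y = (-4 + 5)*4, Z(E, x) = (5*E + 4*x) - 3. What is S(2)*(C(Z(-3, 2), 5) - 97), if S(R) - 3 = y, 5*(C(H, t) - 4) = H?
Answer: -190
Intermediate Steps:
Z(E, x) = -3 + 4*x + 5*E (Z(E, x) = (4*x + 5*E) - 3 = -3 + 4*x + 5*E)
y = -1 (y = -(-4 + 5)*4/4 = -4/4 = -¼*4 = -1)
C(H, t) = 4 + H/5
S(R) = 2 (S(R) = 3 - 1 = 2)
S(2)*(C(Z(-3, 2), 5) - 97) = 2*((4 + (-3 + 4*2 + 5*(-3))/5) - 97) = 2*((4 + (-3 + 8 - 15)/5) - 97) = 2*((4 + (⅕)*(-10)) - 97) = 2*((4 - 2) - 97) = 2*(2 - 97) = 2*(-95) = -190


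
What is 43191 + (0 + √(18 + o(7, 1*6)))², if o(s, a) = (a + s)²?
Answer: 43378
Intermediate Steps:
43191 + (0 + √(18 + o(7, 1*6)))² = 43191 + (0 + √(18 + (1*6 + 7)²))² = 43191 + (0 + √(18 + (6 + 7)²))² = 43191 + (0 + √(18 + 13²))² = 43191 + (0 + √(18 + 169))² = 43191 + (0 + √187)² = 43191 + (√187)² = 43191 + 187 = 43378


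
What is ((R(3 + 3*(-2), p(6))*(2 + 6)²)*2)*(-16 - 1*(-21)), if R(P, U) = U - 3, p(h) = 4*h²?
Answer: 90240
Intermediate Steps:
R(P, U) = -3 + U
((R(3 + 3*(-2), p(6))*(2 + 6)²)*2)*(-16 - 1*(-21)) = (((-3 + 4*6²)*(2 + 6)²)*2)*(-16 - 1*(-21)) = (((-3 + 4*36)*8²)*2)*(-16 + 21) = (((-3 + 144)*64)*2)*5 = ((141*64)*2)*5 = (9024*2)*5 = 18048*5 = 90240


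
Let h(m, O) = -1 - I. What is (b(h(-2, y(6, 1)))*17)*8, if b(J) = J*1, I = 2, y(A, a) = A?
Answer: -408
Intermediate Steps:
h(m, O) = -3 (h(m, O) = -1 - 1*2 = -1 - 2 = -3)
b(J) = J
(b(h(-2, y(6, 1)))*17)*8 = -3*17*8 = -51*8 = -408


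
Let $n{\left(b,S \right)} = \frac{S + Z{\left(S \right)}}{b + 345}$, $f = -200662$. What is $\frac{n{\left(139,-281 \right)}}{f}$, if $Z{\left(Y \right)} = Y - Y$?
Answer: $\frac{281}{97120408} \approx 2.8933 \cdot 10^{-6}$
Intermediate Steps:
$Z{\left(Y \right)} = 0$
$n{\left(b,S \right)} = \frac{S}{345 + b}$ ($n{\left(b,S \right)} = \frac{S + 0}{b + 345} = \frac{S}{345 + b}$)
$\frac{n{\left(139,-281 \right)}}{f} = \frac{\left(-281\right) \frac{1}{345 + 139}}{-200662} = - \frac{281}{484} \left(- \frac{1}{200662}\right) = \left(-281\right) \frac{1}{484} \left(- \frac{1}{200662}\right) = \left(- \frac{281}{484}\right) \left(- \frac{1}{200662}\right) = \frac{281}{97120408}$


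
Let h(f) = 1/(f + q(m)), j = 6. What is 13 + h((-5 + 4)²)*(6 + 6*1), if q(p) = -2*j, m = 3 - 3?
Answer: 131/11 ≈ 11.909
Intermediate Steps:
m = 0
q(p) = -12 (q(p) = -2*6 = -12)
h(f) = 1/(-12 + f) (h(f) = 1/(f - 12) = 1/(-12 + f))
13 + h((-5 + 4)²)*(6 + 6*1) = 13 + (6 + 6*1)/(-12 + (-5 + 4)²) = 13 + (6 + 6)/(-12 + (-1)²) = 13 + 12/(-12 + 1) = 13 + 12/(-11) = 13 - 1/11*12 = 13 - 12/11 = 131/11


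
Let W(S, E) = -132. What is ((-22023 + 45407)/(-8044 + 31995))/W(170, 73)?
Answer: -5846/790383 ≈ -0.0073964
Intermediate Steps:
((-22023 + 45407)/(-8044 + 31995))/W(170, 73) = ((-22023 + 45407)/(-8044 + 31995))/(-132) = (23384/23951)*(-1/132) = -5846/790383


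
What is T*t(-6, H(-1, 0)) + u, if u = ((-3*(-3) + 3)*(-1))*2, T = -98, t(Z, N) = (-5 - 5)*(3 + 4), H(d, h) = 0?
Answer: 6836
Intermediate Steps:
t(Z, N) = -70 (t(Z, N) = -10*7 = -70)
u = -24 (u = ((9 + 3)*(-1))*2 = (12*(-1))*2 = -12*2 = -24)
T*t(-6, H(-1, 0)) + u = -98*(-70) - 24 = 6860 - 24 = 6836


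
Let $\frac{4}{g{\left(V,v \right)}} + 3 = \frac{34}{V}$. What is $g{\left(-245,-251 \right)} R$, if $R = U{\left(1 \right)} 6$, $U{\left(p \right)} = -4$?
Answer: $\frac{23520}{769} \approx 30.585$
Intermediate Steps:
$g{\left(V,v \right)} = \frac{4}{-3 + \frac{34}{V}}$
$R = -24$ ($R = \left(-4\right) 6 = -24$)
$g{\left(-245,-251 \right)} R = \left(-4\right) \left(-245\right) \frac{1}{-34 + 3 \left(-245\right)} \left(-24\right) = \left(-4\right) \left(-245\right) \frac{1}{-34 - 735} \left(-24\right) = \left(-4\right) \left(-245\right) \frac{1}{-769} \left(-24\right) = \left(-4\right) \left(-245\right) \left(- \frac{1}{769}\right) \left(-24\right) = \left(- \frac{980}{769}\right) \left(-24\right) = \frac{23520}{769}$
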